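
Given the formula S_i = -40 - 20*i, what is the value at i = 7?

S_7 = -40 + -20*7 = -40 + -140 = -180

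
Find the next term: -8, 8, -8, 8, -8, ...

Ratios: 8 / -8 = -1.0
This is a geometric sequence with common ratio r = -1.
Next term = -8 * -1 = 8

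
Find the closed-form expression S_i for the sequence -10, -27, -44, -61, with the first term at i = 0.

Check differences: -27 - -10 = -17
-44 - -27 = -17
Common difference d = -17.
First term a = -10.
Formula: S_i = -10 - 17*i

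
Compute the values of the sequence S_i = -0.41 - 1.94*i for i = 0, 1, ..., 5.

This is an arithmetic sequence.
i=0: S_0 = -0.41 + -1.94*0 = -0.41
i=1: S_1 = -0.41 + -1.94*1 = -2.35
i=2: S_2 = -0.41 + -1.94*2 = -4.29
i=3: S_3 = -0.41 + -1.94*3 = -6.23
i=4: S_4 = -0.41 + -1.94*4 = -8.17
i=5: S_5 = -0.41 + -1.94*5 = -10.11
The first 6 terms are: [-0.41, -2.35, -4.29, -6.23, -8.17, -10.11]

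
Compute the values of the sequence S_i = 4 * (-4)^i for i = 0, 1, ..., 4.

This is a geometric sequence.
i=0: S_0 = 4 * (-4)^0 = 4
i=1: S_1 = 4 * (-4)^1 = -16
i=2: S_2 = 4 * (-4)^2 = 64
i=3: S_3 = 4 * (-4)^3 = -256
i=4: S_4 = 4 * (-4)^4 = 1024
The first 5 terms are: [4, -16, 64, -256, 1024]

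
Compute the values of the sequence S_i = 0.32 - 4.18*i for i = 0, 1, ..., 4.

This is an arithmetic sequence.
i=0: S_0 = 0.32 + -4.18*0 = 0.32
i=1: S_1 = 0.32 + -4.18*1 = -3.86
i=2: S_2 = 0.32 + -4.18*2 = -8.04
i=3: S_3 = 0.32 + -4.18*3 = -12.22
i=4: S_4 = 0.32 + -4.18*4 = -16.4
The first 5 terms are: [0.32, -3.86, -8.04, -12.22, -16.4]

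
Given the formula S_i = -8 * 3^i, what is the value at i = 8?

S_8 = -8 * 3^8 = -8 * 6561 = -52488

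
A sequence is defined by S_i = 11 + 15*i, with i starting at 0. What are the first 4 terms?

This is an arithmetic sequence.
i=0: S_0 = 11 + 15*0 = 11
i=1: S_1 = 11 + 15*1 = 26
i=2: S_2 = 11 + 15*2 = 41
i=3: S_3 = 11 + 15*3 = 56
The first 4 terms are: [11, 26, 41, 56]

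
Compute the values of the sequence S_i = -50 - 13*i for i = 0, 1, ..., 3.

This is an arithmetic sequence.
i=0: S_0 = -50 + -13*0 = -50
i=1: S_1 = -50 + -13*1 = -63
i=2: S_2 = -50 + -13*2 = -76
i=3: S_3 = -50 + -13*3 = -89
The first 4 terms are: [-50, -63, -76, -89]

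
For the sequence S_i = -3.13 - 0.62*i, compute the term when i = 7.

S_7 = -3.13 + -0.62*7 = -3.13 + -4.34 = -7.47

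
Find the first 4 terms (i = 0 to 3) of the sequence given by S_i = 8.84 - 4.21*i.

This is an arithmetic sequence.
i=0: S_0 = 8.84 + -4.21*0 = 8.84
i=1: S_1 = 8.84 + -4.21*1 = 4.63
i=2: S_2 = 8.84 + -4.21*2 = 0.42
i=3: S_3 = 8.84 + -4.21*3 = -3.79
The first 4 terms are: [8.84, 4.63, 0.42, -3.79]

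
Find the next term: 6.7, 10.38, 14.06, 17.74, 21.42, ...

Differences: 10.38 - 6.7 = 3.68
This is an arithmetic sequence with common difference d = 3.68.
Next term = 21.42 + 3.68 = 25.1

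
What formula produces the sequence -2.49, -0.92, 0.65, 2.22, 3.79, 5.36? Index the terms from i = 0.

Check differences: -0.92 - -2.49 = 1.57
0.65 - -0.92 = 1.57
Common difference d = 1.57.
First term a = -2.49.
Formula: S_i = -2.49 + 1.57*i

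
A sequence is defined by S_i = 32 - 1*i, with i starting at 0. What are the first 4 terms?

This is an arithmetic sequence.
i=0: S_0 = 32 + -1*0 = 32
i=1: S_1 = 32 + -1*1 = 31
i=2: S_2 = 32 + -1*2 = 30
i=3: S_3 = 32 + -1*3 = 29
The first 4 terms are: [32, 31, 30, 29]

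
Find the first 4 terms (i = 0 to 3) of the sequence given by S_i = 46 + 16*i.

This is an arithmetic sequence.
i=0: S_0 = 46 + 16*0 = 46
i=1: S_1 = 46 + 16*1 = 62
i=2: S_2 = 46 + 16*2 = 78
i=3: S_3 = 46 + 16*3 = 94
The first 4 terms are: [46, 62, 78, 94]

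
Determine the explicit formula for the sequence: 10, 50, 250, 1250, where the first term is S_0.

Check ratios: 50 / 10 = 5.0
Common ratio r = 5.
First term a = 10.
Formula: S_i = 10 * 5^i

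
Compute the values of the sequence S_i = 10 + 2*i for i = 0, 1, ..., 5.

This is an arithmetic sequence.
i=0: S_0 = 10 + 2*0 = 10
i=1: S_1 = 10 + 2*1 = 12
i=2: S_2 = 10 + 2*2 = 14
i=3: S_3 = 10 + 2*3 = 16
i=4: S_4 = 10 + 2*4 = 18
i=5: S_5 = 10 + 2*5 = 20
The first 6 terms are: [10, 12, 14, 16, 18, 20]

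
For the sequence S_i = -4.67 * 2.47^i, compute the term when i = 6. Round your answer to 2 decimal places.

S_6 = -4.67 * 2.47^6 ≈ -4.67 * 227.0815 ≈ -1060.47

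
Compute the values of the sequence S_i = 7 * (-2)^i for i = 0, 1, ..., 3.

This is a geometric sequence.
i=0: S_0 = 7 * (-2)^0 = 7
i=1: S_1 = 7 * (-2)^1 = -14
i=2: S_2 = 7 * (-2)^2 = 28
i=3: S_3 = 7 * (-2)^3 = -56
The first 4 terms are: [7, -14, 28, -56]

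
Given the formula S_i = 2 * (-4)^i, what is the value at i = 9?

S_9 = 2 * (-4)^9 = 2 * -262144 = -524288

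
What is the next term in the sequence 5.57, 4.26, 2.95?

Differences: 4.26 - 5.57 = -1.31
This is an arithmetic sequence with common difference d = -1.31.
Next term = 2.95 + -1.31 = 1.64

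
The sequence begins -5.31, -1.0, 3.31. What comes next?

Differences: -1.0 - -5.31 = 4.31
This is an arithmetic sequence with common difference d = 4.31.
Next term = 3.31 + 4.31 = 7.62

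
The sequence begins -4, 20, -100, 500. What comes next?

Ratios: 20 / -4 = -5.0
This is a geometric sequence with common ratio r = -5.
Next term = 500 * -5 = -2500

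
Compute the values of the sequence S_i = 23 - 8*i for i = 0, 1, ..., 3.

This is an arithmetic sequence.
i=0: S_0 = 23 + -8*0 = 23
i=1: S_1 = 23 + -8*1 = 15
i=2: S_2 = 23 + -8*2 = 7
i=3: S_3 = 23 + -8*3 = -1
The first 4 terms are: [23, 15, 7, -1]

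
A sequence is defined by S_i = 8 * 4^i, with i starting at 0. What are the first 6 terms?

This is a geometric sequence.
i=0: S_0 = 8 * 4^0 = 8
i=1: S_1 = 8 * 4^1 = 32
i=2: S_2 = 8 * 4^2 = 128
i=3: S_3 = 8 * 4^3 = 512
i=4: S_4 = 8 * 4^4 = 2048
i=5: S_5 = 8 * 4^5 = 8192
The first 6 terms are: [8, 32, 128, 512, 2048, 8192]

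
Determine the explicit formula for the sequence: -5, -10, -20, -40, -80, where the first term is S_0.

Check ratios: -10 / -5 = 2.0
Common ratio r = 2.
First term a = -5.
Formula: S_i = -5 * 2^i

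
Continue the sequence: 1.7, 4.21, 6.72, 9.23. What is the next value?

Differences: 4.21 - 1.7 = 2.51
This is an arithmetic sequence with common difference d = 2.51.
Next term = 9.23 + 2.51 = 11.74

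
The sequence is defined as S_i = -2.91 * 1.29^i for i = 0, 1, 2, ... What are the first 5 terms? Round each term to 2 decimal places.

This is a geometric sequence.
i=0: S_0 = -2.91 * 1.29^0 = -2.91
i=1: S_1 = -2.91 * 1.29^1 ≈ -3.75
i=2: S_2 = -2.91 * 1.29^2 ≈ -4.84
i=3: S_3 = -2.91 * 1.29^3 ≈ -6.25
i=4: S_4 = -2.91 * 1.29^4 ≈ -8.06
The first 5 terms are: [-2.91, -3.75, -4.84, -6.25, -8.06]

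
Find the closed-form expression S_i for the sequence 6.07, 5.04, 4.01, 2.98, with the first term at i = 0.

Check differences: 5.04 - 6.07 = -1.03
4.01 - 5.04 = -1.03
Common difference d = -1.03.
First term a = 6.07.
Formula: S_i = 6.07 - 1.03*i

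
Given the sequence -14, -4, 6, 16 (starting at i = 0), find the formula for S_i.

Check differences: -4 - -14 = 10
6 - -4 = 10
Common difference d = 10.
First term a = -14.
Formula: S_i = -14 + 10*i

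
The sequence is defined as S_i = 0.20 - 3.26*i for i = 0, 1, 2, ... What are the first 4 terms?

This is an arithmetic sequence.
i=0: S_0 = 0.2 + -3.26*0 = 0.2
i=1: S_1 = 0.2 + -3.26*1 = -3.06
i=2: S_2 = 0.2 + -3.26*2 = -6.32
i=3: S_3 = 0.2 + -3.26*3 = -9.58
The first 4 terms are: [0.2, -3.06, -6.32, -9.58]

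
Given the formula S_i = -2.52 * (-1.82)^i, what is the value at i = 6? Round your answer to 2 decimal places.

S_6 = -2.52 * (-1.82)^6 ≈ -2.52 * 36.3436 ≈ -91.59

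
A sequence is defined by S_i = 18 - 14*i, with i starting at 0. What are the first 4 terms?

This is an arithmetic sequence.
i=0: S_0 = 18 + -14*0 = 18
i=1: S_1 = 18 + -14*1 = 4
i=2: S_2 = 18 + -14*2 = -10
i=3: S_3 = 18 + -14*3 = -24
The first 4 terms are: [18, 4, -10, -24]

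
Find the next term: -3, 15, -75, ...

Ratios: 15 / -3 = -5.0
This is a geometric sequence with common ratio r = -5.
Next term = -75 * -5 = 375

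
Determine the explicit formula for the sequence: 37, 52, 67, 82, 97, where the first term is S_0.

Check differences: 52 - 37 = 15
67 - 52 = 15
Common difference d = 15.
First term a = 37.
Formula: S_i = 37 + 15*i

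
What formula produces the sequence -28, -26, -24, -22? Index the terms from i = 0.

Check differences: -26 - -28 = 2
-24 - -26 = 2
Common difference d = 2.
First term a = -28.
Formula: S_i = -28 + 2*i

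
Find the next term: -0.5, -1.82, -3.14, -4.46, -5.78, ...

Differences: -1.82 - -0.5 = -1.32
This is an arithmetic sequence with common difference d = -1.32.
Next term = -5.78 + -1.32 = -7.1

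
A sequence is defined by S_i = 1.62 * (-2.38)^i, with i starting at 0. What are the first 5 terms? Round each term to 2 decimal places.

This is a geometric sequence.
i=0: S_0 = 1.62 * (-2.38)^0 = 1.62
i=1: S_1 = 1.62 * (-2.38)^1 ≈ -3.86
i=2: S_2 = 1.62 * (-2.38)^2 ≈ 9.18
i=3: S_3 = 1.62 * (-2.38)^3 ≈ -21.84
i=4: S_4 = 1.62 * (-2.38)^4 ≈ 51.98
The first 5 terms are: [1.62, -3.86, 9.18, -21.84, 51.98]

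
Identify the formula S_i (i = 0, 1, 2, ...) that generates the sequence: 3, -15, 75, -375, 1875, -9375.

Check ratios: -15 / 3 = -5.0
Common ratio r = -5.
First term a = 3.
Formula: S_i = 3 * (-5)^i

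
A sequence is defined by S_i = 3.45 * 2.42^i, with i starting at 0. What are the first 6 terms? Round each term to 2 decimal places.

This is a geometric sequence.
i=0: S_0 = 3.45 * 2.42^0 = 3.45
i=1: S_1 = 3.45 * 2.42^1 ≈ 8.35
i=2: S_2 = 3.45 * 2.42^2 ≈ 20.2
i=3: S_3 = 3.45 * 2.42^3 ≈ 48.9
i=4: S_4 = 3.45 * 2.42^4 ≈ 118.33
i=5: S_5 = 3.45 * 2.42^5 ≈ 286.35
The first 6 terms are: [3.45, 8.35, 20.2, 48.9, 118.33, 286.35]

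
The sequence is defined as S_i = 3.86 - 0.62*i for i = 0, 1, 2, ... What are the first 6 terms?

This is an arithmetic sequence.
i=0: S_0 = 3.86 + -0.62*0 = 3.86
i=1: S_1 = 3.86 + -0.62*1 = 3.24
i=2: S_2 = 3.86 + -0.62*2 = 2.62
i=3: S_3 = 3.86 + -0.62*3 = 2.0
i=4: S_4 = 3.86 + -0.62*4 = 1.38
i=5: S_5 = 3.86 + -0.62*5 = 0.76
The first 6 terms are: [3.86, 3.24, 2.62, 2.0, 1.38, 0.76]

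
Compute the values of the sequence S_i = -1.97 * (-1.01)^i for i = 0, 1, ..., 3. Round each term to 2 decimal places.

This is a geometric sequence.
i=0: S_0 = -1.97 * (-1.01)^0 = -1.97
i=1: S_1 = -1.97 * (-1.01)^1 ≈ 1.99
i=2: S_2 = -1.97 * (-1.01)^2 ≈ -2.01
i=3: S_3 = -1.97 * (-1.01)^3 ≈ 2.03
The first 4 terms are: [-1.97, 1.99, -2.01, 2.03]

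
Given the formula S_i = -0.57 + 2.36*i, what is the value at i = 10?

S_10 = -0.57 + 2.36*10 = -0.57 + 23.6 = 23.03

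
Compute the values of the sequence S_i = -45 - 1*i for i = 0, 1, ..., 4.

This is an arithmetic sequence.
i=0: S_0 = -45 + -1*0 = -45
i=1: S_1 = -45 + -1*1 = -46
i=2: S_2 = -45 + -1*2 = -47
i=3: S_3 = -45 + -1*3 = -48
i=4: S_4 = -45 + -1*4 = -49
The first 5 terms are: [-45, -46, -47, -48, -49]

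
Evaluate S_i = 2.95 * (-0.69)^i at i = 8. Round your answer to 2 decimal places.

S_8 = 2.95 * (-0.69)^8 ≈ 2.95 * 0.0514 ≈ 0.15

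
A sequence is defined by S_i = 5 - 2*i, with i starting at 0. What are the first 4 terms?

This is an arithmetic sequence.
i=0: S_0 = 5 + -2*0 = 5
i=1: S_1 = 5 + -2*1 = 3
i=2: S_2 = 5 + -2*2 = 1
i=3: S_3 = 5 + -2*3 = -1
The first 4 terms are: [5, 3, 1, -1]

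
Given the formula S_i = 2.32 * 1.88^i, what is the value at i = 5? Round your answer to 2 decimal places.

S_5 = 2.32 * 1.88^5 ≈ 2.32 * 23.48493 ≈ 54.49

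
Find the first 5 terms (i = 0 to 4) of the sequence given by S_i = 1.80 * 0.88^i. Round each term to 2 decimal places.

This is a geometric sequence.
i=0: S_0 = 1.8 * 0.88^0 = 1.8
i=1: S_1 = 1.8 * 0.88^1 ≈ 1.58
i=2: S_2 = 1.8 * 0.88^2 ≈ 1.39
i=3: S_3 = 1.8 * 0.88^3 ≈ 1.23
i=4: S_4 = 1.8 * 0.88^4 ≈ 1.08
The first 5 terms are: [1.8, 1.58, 1.39, 1.23, 1.08]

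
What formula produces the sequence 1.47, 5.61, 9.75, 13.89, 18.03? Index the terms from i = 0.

Check differences: 5.61 - 1.47 = 4.14
9.75 - 5.61 = 4.14
Common difference d = 4.14.
First term a = 1.47.
Formula: S_i = 1.47 + 4.14*i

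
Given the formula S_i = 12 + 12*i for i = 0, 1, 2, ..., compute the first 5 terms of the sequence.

This is an arithmetic sequence.
i=0: S_0 = 12 + 12*0 = 12
i=1: S_1 = 12 + 12*1 = 24
i=2: S_2 = 12 + 12*2 = 36
i=3: S_3 = 12 + 12*3 = 48
i=4: S_4 = 12 + 12*4 = 60
The first 5 terms are: [12, 24, 36, 48, 60]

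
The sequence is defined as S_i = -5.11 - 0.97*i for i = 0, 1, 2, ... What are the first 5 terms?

This is an arithmetic sequence.
i=0: S_0 = -5.11 + -0.97*0 = -5.11
i=1: S_1 = -5.11 + -0.97*1 = -6.08
i=2: S_2 = -5.11 + -0.97*2 = -7.05
i=3: S_3 = -5.11 + -0.97*3 = -8.02
i=4: S_4 = -5.11 + -0.97*4 = -8.99
The first 5 terms are: [-5.11, -6.08, -7.05, -8.02, -8.99]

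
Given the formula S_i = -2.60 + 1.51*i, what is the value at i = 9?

S_9 = -2.6 + 1.51*9 = -2.6 + 13.59 = 10.99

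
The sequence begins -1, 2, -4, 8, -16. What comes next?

Ratios: 2 / -1 = -2.0
This is a geometric sequence with common ratio r = -2.
Next term = -16 * -2 = 32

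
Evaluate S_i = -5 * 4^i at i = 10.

S_10 = -5 * 4^10 = -5 * 1048576 = -5242880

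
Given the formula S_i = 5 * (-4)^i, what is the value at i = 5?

S_5 = 5 * (-4)^5 = 5 * -1024 = -5120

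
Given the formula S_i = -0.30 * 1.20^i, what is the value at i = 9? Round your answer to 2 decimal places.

S_9 = -0.3 * 1.2^9 ≈ -0.3 * 5.1598 ≈ -1.55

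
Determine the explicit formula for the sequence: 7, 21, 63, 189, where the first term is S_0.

Check ratios: 21 / 7 = 3.0
Common ratio r = 3.
First term a = 7.
Formula: S_i = 7 * 3^i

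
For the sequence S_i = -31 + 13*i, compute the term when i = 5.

S_5 = -31 + 13*5 = -31 + 65 = 34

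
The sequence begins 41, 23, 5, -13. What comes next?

Differences: 23 - 41 = -18
This is an arithmetic sequence with common difference d = -18.
Next term = -13 + -18 = -31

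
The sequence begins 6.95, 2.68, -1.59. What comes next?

Differences: 2.68 - 6.95 = -4.27
This is an arithmetic sequence with common difference d = -4.27.
Next term = -1.59 + -4.27 = -5.86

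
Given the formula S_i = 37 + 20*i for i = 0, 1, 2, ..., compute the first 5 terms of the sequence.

This is an arithmetic sequence.
i=0: S_0 = 37 + 20*0 = 37
i=1: S_1 = 37 + 20*1 = 57
i=2: S_2 = 37 + 20*2 = 77
i=3: S_3 = 37 + 20*3 = 97
i=4: S_4 = 37 + 20*4 = 117
The first 5 terms are: [37, 57, 77, 97, 117]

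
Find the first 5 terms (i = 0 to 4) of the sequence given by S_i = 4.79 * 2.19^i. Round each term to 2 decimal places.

This is a geometric sequence.
i=0: S_0 = 4.79 * 2.19^0 = 4.79
i=1: S_1 = 4.79 * 2.19^1 ≈ 10.49
i=2: S_2 = 4.79 * 2.19^2 ≈ 22.97
i=3: S_3 = 4.79 * 2.19^3 ≈ 50.31
i=4: S_4 = 4.79 * 2.19^4 ≈ 110.18
The first 5 terms are: [4.79, 10.49, 22.97, 50.31, 110.18]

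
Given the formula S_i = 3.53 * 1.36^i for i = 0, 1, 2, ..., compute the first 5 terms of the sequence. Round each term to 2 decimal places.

This is a geometric sequence.
i=0: S_0 = 3.53 * 1.36^0 = 3.53
i=1: S_1 = 3.53 * 1.36^1 ≈ 4.8
i=2: S_2 = 3.53 * 1.36^2 ≈ 6.53
i=3: S_3 = 3.53 * 1.36^3 ≈ 8.88
i=4: S_4 = 3.53 * 1.36^4 ≈ 12.08
The first 5 terms are: [3.53, 4.8, 6.53, 8.88, 12.08]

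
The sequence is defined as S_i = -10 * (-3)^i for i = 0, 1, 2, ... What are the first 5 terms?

This is a geometric sequence.
i=0: S_0 = -10 * (-3)^0 = -10
i=1: S_1 = -10 * (-3)^1 = 30
i=2: S_2 = -10 * (-3)^2 = -90
i=3: S_3 = -10 * (-3)^3 = 270
i=4: S_4 = -10 * (-3)^4 = -810
The first 5 terms are: [-10, 30, -90, 270, -810]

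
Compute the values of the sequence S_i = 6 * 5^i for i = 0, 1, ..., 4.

This is a geometric sequence.
i=0: S_0 = 6 * 5^0 = 6
i=1: S_1 = 6 * 5^1 = 30
i=2: S_2 = 6 * 5^2 = 150
i=3: S_3 = 6 * 5^3 = 750
i=4: S_4 = 6 * 5^4 = 3750
The first 5 terms are: [6, 30, 150, 750, 3750]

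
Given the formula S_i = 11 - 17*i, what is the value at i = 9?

S_9 = 11 + -17*9 = 11 + -153 = -142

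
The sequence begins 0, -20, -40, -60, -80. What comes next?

Differences: -20 - 0 = -20
This is an arithmetic sequence with common difference d = -20.
Next term = -80 + -20 = -100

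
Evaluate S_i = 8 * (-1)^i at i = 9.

S_9 = 8 * (-1)^9 = 8 * -1 = -8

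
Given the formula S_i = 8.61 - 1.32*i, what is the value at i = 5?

S_5 = 8.61 + -1.32*5 = 8.61 + -6.6 = 2.01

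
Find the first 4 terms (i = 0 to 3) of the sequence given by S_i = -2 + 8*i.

This is an arithmetic sequence.
i=0: S_0 = -2 + 8*0 = -2
i=1: S_1 = -2 + 8*1 = 6
i=2: S_2 = -2 + 8*2 = 14
i=3: S_3 = -2 + 8*3 = 22
The first 4 terms are: [-2, 6, 14, 22]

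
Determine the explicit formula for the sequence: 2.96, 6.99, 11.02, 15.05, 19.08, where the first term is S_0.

Check differences: 6.99 - 2.96 = 4.03
11.02 - 6.99 = 4.03
Common difference d = 4.03.
First term a = 2.96.
Formula: S_i = 2.96 + 4.03*i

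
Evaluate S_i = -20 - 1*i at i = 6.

S_6 = -20 + -1*6 = -20 + -6 = -26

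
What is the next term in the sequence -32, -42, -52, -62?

Differences: -42 - -32 = -10
This is an arithmetic sequence with common difference d = -10.
Next term = -62 + -10 = -72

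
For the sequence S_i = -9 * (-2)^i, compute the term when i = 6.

S_6 = -9 * (-2)^6 = -9 * 64 = -576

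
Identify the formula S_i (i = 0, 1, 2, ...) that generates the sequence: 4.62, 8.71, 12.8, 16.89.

Check differences: 8.71 - 4.62 = 4.09
12.8 - 8.71 = 4.09
Common difference d = 4.09.
First term a = 4.62.
Formula: S_i = 4.62 + 4.09*i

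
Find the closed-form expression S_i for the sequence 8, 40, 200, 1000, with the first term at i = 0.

Check ratios: 40 / 8 = 5.0
Common ratio r = 5.
First term a = 8.
Formula: S_i = 8 * 5^i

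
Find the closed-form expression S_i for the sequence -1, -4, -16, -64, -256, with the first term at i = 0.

Check ratios: -4 / -1 = 4.0
Common ratio r = 4.
First term a = -1.
Formula: S_i = -1 * 4^i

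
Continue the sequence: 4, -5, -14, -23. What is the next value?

Differences: -5 - 4 = -9
This is an arithmetic sequence with common difference d = -9.
Next term = -23 + -9 = -32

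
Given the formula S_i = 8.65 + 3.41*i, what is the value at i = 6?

S_6 = 8.65 + 3.41*6 = 8.65 + 20.46 = 29.11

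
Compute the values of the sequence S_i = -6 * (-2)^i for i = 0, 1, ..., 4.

This is a geometric sequence.
i=0: S_0 = -6 * (-2)^0 = -6
i=1: S_1 = -6 * (-2)^1 = 12
i=2: S_2 = -6 * (-2)^2 = -24
i=3: S_3 = -6 * (-2)^3 = 48
i=4: S_4 = -6 * (-2)^4 = -96
The first 5 terms are: [-6, 12, -24, 48, -96]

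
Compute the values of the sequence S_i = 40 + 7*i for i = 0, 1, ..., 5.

This is an arithmetic sequence.
i=0: S_0 = 40 + 7*0 = 40
i=1: S_1 = 40 + 7*1 = 47
i=2: S_2 = 40 + 7*2 = 54
i=3: S_3 = 40 + 7*3 = 61
i=4: S_4 = 40 + 7*4 = 68
i=5: S_5 = 40 + 7*5 = 75
The first 6 terms are: [40, 47, 54, 61, 68, 75]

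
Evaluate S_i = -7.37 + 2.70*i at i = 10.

S_10 = -7.37 + 2.7*10 = -7.37 + 27.0 = 19.63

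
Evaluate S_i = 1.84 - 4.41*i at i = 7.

S_7 = 1.84 + -4.41*7 = 1.84 + -30.87 = -29.03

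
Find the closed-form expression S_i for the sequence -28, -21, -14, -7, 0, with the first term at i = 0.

Check differences: -21 - -28 = 7
-14 - -21 = 7
Common difference d = 7.
First term a = -28.
Formula: S_i = -28 + 7*i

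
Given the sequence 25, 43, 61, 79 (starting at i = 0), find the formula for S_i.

Check differences: 43 - 25 = 18
61 - 43 = 18
Common difference d = 18.
First term a = 25.
Formula: S_i = 25 + 18*i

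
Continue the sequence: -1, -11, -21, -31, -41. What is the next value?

Differences: -11 - -1 = -10
This is an arithmetic sequence with common difference d = -10.
Next term = -41 + -10 = -51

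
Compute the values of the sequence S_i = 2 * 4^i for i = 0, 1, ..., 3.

This is a geometric sequence.
i=0: S_0 = 2 * 4^0 = 2
i=1: S_1 = 2 * 4^1 = 8
i=2: S_2 = 2 * 4^2 = 32
i=3: S_3 = 2 * 4^3 = 128
The first 4 terms are: [2, 8, 32, 128]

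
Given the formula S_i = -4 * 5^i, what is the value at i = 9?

S_9 = -4 * 5^9 = -4 * 1953125 = -7812500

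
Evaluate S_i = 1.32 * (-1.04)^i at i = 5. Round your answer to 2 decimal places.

S_5 = 1.32 * (-1.04)^5 ≈ 1.32 * -1.2167 ≈ -1.61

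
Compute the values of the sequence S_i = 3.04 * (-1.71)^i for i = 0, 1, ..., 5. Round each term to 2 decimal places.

This is a geometric sequence.
i=0: S_0 = 3.04 * (-1.71)^0 = 3.04
i=1: S_1 = 3.04 * (-1.71)^1 ≈ -5.2
i=2: S_2 = 3.04 * (-1.71)^2 ≈ 8.89
i=3: S_3 = 3.04 * (-1.71)^3 ≈ -15.2
i=4: S_4 = 3.04 * (-1.71)^4 ≈ 25.99
i=5: S_5 = 3.04 * (-1.71)^5 ≈ -44.45
The first 6 terms are: [3.04, -5.2, 8.89, -15.2, 25.99, -44.45]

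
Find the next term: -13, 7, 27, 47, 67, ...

Differences: 7 - -13 = 20
This is an arithmetic sequence with common difference d = 20.
Next term = 67 + 20 = 87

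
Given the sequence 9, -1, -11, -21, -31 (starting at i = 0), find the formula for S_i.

Check differences: -1 - 9 = -10
-11 - -1 = -10
Common difference d = -10.
First term a = 9.
Formula: S_i = 9 - 10*i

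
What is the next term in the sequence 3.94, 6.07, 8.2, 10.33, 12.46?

Differences: 6.07 - 3.94 = 2.13
This is an arithmetic sequence with common difference d = 2.13.
Next term = 12.46 + 2.13 = 14.59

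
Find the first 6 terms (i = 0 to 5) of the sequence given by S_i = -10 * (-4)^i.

This is a geometric sequence.
i=0: S_0 = -10 * (-4)^0 = -10
i=1: S_1 = -10 * (-4)^1 = 40
i=2: S_2 = -10 * (-4)^2 = -160
i=3: S_3 = -10 * (-4)^3 = 640
i=4: S_4 = -10 * (-4)^4 = -2560
i=5: S_5 = -10 * (-4)^5 = 10240
The first 6 terms are: [-10, 40, -160, 640, -2560, 10240]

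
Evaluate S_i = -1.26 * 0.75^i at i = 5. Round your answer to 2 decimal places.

S_5 = -1.26 * 0.75^5 ≈ -1.26 * 0.2373 ≈ -0.3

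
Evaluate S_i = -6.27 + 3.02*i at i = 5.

S_5 = -6.27 + 3.02*5 = -6.27 + 15.1 = 8.83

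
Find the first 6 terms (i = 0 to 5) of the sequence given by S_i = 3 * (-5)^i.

This is a geometric sequence.
i=0: S_0 = 3 * (-5)^0 = 3
i=1: S_1 = 3 * (-5)^1 = -15
i=2: S_2 = 3 * (-5)^2 = 75
i=3: S_3 = 3 * (-5)^3 = -375
i=4: S_4 = 3 * (-5)^4 = 1875
i=5: S_5 = 3 * (-5)^5 = -9375
The first 6 terms are: [3, -15, 75, -375, 1875, -9375]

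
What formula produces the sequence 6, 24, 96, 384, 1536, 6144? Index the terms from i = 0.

Check ratios: 24 / 6 = 4.0
Common ratio r = 4.
First term a = 6.
Formula: S_i = 6 * 4^i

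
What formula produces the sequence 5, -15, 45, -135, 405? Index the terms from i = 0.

Check ratios: -15 / 5 = -3.0
Common ratio r = -3.
First term a = 5.
Formula: S_i = 5 * (-3)^i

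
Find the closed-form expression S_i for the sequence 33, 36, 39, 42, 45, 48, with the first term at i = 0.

Check differences: 36 - 33 = 3
39 - 36 = 3
Common difference d = 3.
First term a = 33.
Formula: S_i = 33 + 3*i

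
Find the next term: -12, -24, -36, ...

Differences: -24 - -12 = -12
This is an arithmetic sequence with common difference d = -12.
Next term = -36 + -12 = -48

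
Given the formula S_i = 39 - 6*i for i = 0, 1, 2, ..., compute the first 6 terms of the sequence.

This is an arithmetic sequence.
i=0: S_0 = 39 + -6*0 = 39
i=1: S_1 = 39 + -6*1 = 33
i=2: S_2 = 39 + -6*2 = 27
i=3: S_3 = 39 + -6*3 = 21
i=4: S_4 = 39 + -6*4 = 15
i=5: S_5 = 39 + -6*5 = 9
The first 6 terms are: [39, 33, 27, 21, 15, 9]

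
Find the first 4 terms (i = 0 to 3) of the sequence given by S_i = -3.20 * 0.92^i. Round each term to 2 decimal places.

This is a geometric sequence.
i=0: S_0 = -3.2 * 0.92^0 = -3.2
i=1: S_1 = -3.2 * 0.92^1 ≈ -2.94
i=2: S_2 = -3.2 * 0.92^2 ≈ -2.71
i=3: S_3 = -3.2 * 0.92^3 ≈ -2.49
The first 4 terms are: [-3.2, -2.94, -2.71, -2.49]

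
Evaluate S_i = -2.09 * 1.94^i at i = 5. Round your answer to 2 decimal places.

S_5 = -2.09 * 1.94^5 ≈ -2.09 * 27.4795 ≈ -57.43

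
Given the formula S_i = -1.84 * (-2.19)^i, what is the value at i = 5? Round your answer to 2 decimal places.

S_5 = -1.84 * (-2.19)^5 ≈ -1.84 * -50.3756 ≈ 92.69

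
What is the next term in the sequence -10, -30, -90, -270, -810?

Ratios: -30 / -10 = 3.0
This is a geometric sequence with common ratio r = 3.
Next term = -810 * 3 = -2430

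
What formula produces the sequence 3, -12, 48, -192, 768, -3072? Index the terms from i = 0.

Check ratios: -12 / 3 = -4.0
Common ratio r = -4.
First term a = 3.
Formula: S_i = 3 * (-4)^i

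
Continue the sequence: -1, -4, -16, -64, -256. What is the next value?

Ratios: -4 / -1 = 4.0
This is a geometric sequence with common ratio r = 4.
Next term = -256 * 4 = -1024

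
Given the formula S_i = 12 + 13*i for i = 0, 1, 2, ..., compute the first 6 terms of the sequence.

This is an arithmetic sequence.
i=0: S_0 = 12 + 13*0 = 12
i=1: S_1 = 12 + 13*1 = 25
i=2: S_2 = 12 + 13*2 = 38
i=3: S_3 = 12 + 13*3 = 51
i=4: S_4 = 12 + 13*4 = 64
i=5: S_5 = 12 + 13*5 = 77
The first 6 terms are: [12, 25, 38, 51, 64, 77]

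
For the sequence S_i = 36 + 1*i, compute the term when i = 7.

S_7 = 36 + 1*7 = 36 + 7 = 43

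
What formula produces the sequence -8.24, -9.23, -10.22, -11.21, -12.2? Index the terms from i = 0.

Check differences: -9.23 - -8.24 = -0.99
-10.22 - -9.23 = -0.99
Common difference d = -0.99.
First term a = -8.24.
Formula: S_i = -8.24 - 0.99*i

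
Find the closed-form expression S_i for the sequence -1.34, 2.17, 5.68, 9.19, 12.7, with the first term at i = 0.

Check differences: 2.17 - -1.34 = 3.51
5.68 - 2.17 = 3.51
Common difference d = 3.51.
First term a = -1.34.
Formula: S_i = -1.34 + 3.51*i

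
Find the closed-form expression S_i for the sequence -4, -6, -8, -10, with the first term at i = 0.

Check differences: -6 - -4 = -2
-8 - -6 = -2
Common difference d = -2.
First term a = -4.
Formula: S_i = -4 - 2*i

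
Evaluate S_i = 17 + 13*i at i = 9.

S_9 = 17 + 13*9 = 17 + 117 = 134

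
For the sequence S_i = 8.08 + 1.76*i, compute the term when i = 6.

S_6 = 8.08 + 1.76*6 = 8.08 + 10.56 = 18.64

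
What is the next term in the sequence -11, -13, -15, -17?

Differences: -13 - -11 = -2
This is an arithmetic sequence with common difference d = -2.
Next term = -17 + -2 = -19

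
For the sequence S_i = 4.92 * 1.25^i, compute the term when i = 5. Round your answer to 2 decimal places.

S_5 = 4.92 * 1.25^5 ≈ 4.92 * 3.0518 ≈ 15.01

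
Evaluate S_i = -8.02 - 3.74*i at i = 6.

S_6 = -8.02 + -3.74*6 = -8.02 + -22.44 = -30.46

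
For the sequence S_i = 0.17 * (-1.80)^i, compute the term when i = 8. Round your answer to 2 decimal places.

S_8 = 0.17 * (-1.8)^8 ≈ 0.17 * 110.1996 ≈ 18.73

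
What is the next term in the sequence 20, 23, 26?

Differences: 23 - 20 = 3
This is an arithmetic sequence with common difference d = 3.
Next term = 26 + 3 = 29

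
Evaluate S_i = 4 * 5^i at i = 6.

S_6 = 4 * 5^6 = 4 * 15625 = 62500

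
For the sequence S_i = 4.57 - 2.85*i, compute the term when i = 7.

S_7 = 4.57 + -2.85*7 = 4.57 + -19.95 = -15.38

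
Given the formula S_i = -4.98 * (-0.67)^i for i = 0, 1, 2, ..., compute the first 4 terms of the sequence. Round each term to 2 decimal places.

This is a geometric sequence.
i=0: S_0 = -4.98 * (-0.67)^0 = -4.98
i=1: S_1 = -4.98 * (-0.67)^1 ≈ 3.34
i=2: S_2 = -4.98 * (-0.67)^2 ≈ -2.24
i=3: S_3 = -4.98 * (-0.67)^3 ≈ 1.5
The first 4 terms are: [-4.98, 3.34, -2.24, 1.5]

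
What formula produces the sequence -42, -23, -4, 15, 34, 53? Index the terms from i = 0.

Check differences: -23 - -42 = 19
-4 - -23 = 19
Common difference d = 19.
First term a = -42.
Formula: S_i = -42 + 19*i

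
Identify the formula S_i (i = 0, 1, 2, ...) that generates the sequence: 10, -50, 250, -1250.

Check ratios: -50 / 10 = -5.0
Common ratio r = -5.
First term a = 10.
Formula: S_i = 10 * (-5)^i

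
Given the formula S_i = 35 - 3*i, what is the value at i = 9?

S_9 = 35 + -3*9 = 35 + -27 = 8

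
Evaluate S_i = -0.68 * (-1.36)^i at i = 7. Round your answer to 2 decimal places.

S_7 = -0.68 * (-1.36)^7 ≈ -0.68 * -8.6054 ≈ 5.85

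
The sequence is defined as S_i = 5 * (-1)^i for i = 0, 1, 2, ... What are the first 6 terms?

This is a geometric sequence.
i=0: S_0 = 5 * (-1)^0 = 5
i=1: S_1 = 5 * (-1)^1 = -5
i=2: S_2 = 5 * (-1)^2 = 5
i=3: S_3 = 5 * (-1)^3 = -5
i=4: S_4 = 5 * (-1)^4 = 5
i=5: S_5 = 5 * (-1)^5 = -5
The first 6 terms are: [5, -5, 5, -5, 5, -5]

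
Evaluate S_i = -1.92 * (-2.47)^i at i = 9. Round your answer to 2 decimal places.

S_9 = -1.92 * (-2.47)^9 ≈ -1.92 * -3421.9415 ≈ 6570.13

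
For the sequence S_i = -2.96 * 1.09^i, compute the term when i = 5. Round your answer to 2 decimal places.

S_5 = -2.96 * 1.09^5 ≈ -2.96 * 1.5386 ≈ -4.55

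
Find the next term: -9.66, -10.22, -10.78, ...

Differences: -10.22 - -9.66 = -0.56
This is an arithmetic sequence with common difference d = -0.56.
Next term = -10.78 + -0.56 = -11.34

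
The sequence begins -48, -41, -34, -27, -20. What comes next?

Differences: -41 - -48 = 7
This is an arithmetic sequence with common difference d = 7.
Next term = -20 + 7 = -13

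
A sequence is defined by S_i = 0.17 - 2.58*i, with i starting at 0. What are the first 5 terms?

This is an arithmetic sequence.
i=0: S_0 = 0.17 + -2.58*0 = 0.17
i=1: S_1 = 0.17 + -2.58*1 = -2.41
i=2: S_2 = 0.17 + -2.58*2 = -4.99
i=3: S_3 = 0.17 + -2.58*3 = -7.57
i=4: S_4 = 0.17 + -2.58*4 = -10.15
The first 5 terms are: [0.17, -2.41, -4.99, -7.57, -10.15]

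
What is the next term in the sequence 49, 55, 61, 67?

Differences: 55 - 49 = 6
This is an arithmetic sequence with common difference d = 6.
Next term = 67 + 6 = 73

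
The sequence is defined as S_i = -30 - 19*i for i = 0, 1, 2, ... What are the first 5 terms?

This is an arithmetic sequence.
i=0: S_0 = -30 + -19*0 = -30
i=1: S_1 = -30 + -19*1 = -49
i=2: S_2 = -30 + -19*2 = -68
i=3: S_3 = -30 + -19*3 = -87
i=4: S_4 = -30 + -19*4 = -106
The first 5 terms are: [-30, -49, -68, -87, -106]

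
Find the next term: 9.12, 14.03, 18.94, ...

Differences: 14.03 - 9.12 = 4.91
This is an arithmetic sequence with common difference d = 4.91.
Next term = 18.94 + 4.91 = 23.85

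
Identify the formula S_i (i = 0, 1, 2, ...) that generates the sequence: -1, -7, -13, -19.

Check differences: -7 - -1 = -6
-13 - -7 = -6
Common difference d = -6.
First term a = -1.
Formula: S_i = -1 - 6*i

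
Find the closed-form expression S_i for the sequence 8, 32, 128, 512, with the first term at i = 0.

Check ratios: 32 / 8 = 4.0
Common ratio r = 4.
First term a = 8.
Formula: S_i = 8 * 4^i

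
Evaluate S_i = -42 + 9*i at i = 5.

S_5 = -42 + 9*5 = -42 + 45 = 3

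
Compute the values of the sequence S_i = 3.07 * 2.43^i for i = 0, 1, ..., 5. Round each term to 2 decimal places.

This is a geometric sequence.
i=0: S_0 = 3.07 * 2.43^0 = 3.07
i=1: S_1 = 3.07 * 2.43^1 ≈ 7.46
i=2: S_2 = 3.07 * 2.43^2 ≈ 18.13
i=3: S_3 = 3.07 * 2.43^3 ≈ 44.05
i=4: S_4 = 3.07 * 2.43^4 ≈ 107.04
i=5: S_5 = 3.07 * 2.43^5 ≈ 260.12
The first 6 terms are: [3.07, 7.46, 18.13, 44.05, 107.04, 260.12]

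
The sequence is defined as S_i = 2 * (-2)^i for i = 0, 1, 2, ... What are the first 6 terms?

This is a geometric sequence.
i=0: S_0 = 2 * (-2)^0 = 2
i=1: S_1 = 2 * (-2)^1 = -4
i=2: S_2 = 2 * (-2)^2 = 8
i=3: S_3 = 2 * (-2)^3 = -16
i=4: S_4 = 2 * (-2)^4 = 32
i=5: S_5 = 2 * (-2)^5 = -64
The first 6 terms are: [2, -4, 8, -16, 32, -64]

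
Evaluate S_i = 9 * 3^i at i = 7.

S_7 = 9 * 3^7 = 9 * 2187 = 19683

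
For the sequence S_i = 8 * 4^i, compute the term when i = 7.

S_7 = 8 * 4^7 = 8 * 16384 = 131072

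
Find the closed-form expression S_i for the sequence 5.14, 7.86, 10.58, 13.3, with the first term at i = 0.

Check differences: 7.86 - 5.14 = 2.72
10.58 - 7.86 = 2.72
Common difference d = 2.72.
First term a = 5.14.
Formula: S_i = 5.14 + 2.72*i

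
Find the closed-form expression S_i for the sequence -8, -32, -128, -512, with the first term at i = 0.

Check ratios: -32 / -8 = 4.0
Common ratio r = 4.
First term a = -8.
Formula: S_i = -8 * 4^i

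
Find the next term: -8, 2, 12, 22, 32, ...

Differences: 2 - -8 = 10
This is an arithmetic sequence with common difference d = 10.
Next term = 32 + 10 = 42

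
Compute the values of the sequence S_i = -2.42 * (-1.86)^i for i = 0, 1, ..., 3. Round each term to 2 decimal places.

This is a geometric sequence.
i=0: S_0 = -2.42 * (-1.86)^0 = -2.42
i=1: S_1 = -2.42 * (-1.86)^1 ≈ 4.5
i=2: S_2 = -2.42 * (-1.86)^2 ≈ -8.37
i=3: S_3 = -2.42 * (-1.86)^3 ≈ 15.57
The first 4 terms are: [-2.42, 4.5, -8.37, 15.57]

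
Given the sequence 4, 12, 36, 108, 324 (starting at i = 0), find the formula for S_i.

Check ratios: 12 / 4 = 3.0
Common ratio r = 3.
First term a = 4.
Formula: S_i = 4 * 3^i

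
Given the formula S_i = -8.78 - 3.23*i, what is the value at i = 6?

S_6 = -8.78 + -3.23*6 = -8.78 + -19.38 = -28.16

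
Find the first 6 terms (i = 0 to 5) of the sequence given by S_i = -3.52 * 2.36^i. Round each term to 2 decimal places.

This is a geometric sequence.
i=0: S_0 = -3.52 * 2.36^0 = -3.52
i=1: S_1 = -3.52 * 2.36^1 ≈ -8.31
i=2: S_2 = -3.52 * 2.36^2 ≈ -19.6
i=3: S_3 = -3.52 * 2.36^3 ≈ -46.27
i=4: S_4 = -3.52 * 2.36^4 ≈ -109.19
i=5: S_5 = -3.52 * 2.36^5 ≈ -257.69
The first 6 terms are: [-3.52, -8.31, -19.6, -46.27, -109.19, -257.69]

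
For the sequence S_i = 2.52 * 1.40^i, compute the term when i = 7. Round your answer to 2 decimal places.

S_7 = 2.52 * 1.4^7 ≈ 2.52 * 10.5414 ≈ 26.56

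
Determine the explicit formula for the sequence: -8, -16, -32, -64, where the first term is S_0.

Check ratios: -16 / -8 = 2.0
Common ratio r = 2.
First term a = -8.
Formula: S_i = -8 * 2^i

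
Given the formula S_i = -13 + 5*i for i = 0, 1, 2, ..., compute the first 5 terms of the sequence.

This is an arithmetic sequence.
i=0: S_0 = -13 + 5*0 = -13
i=1: S_1 = -13 + 5*1 = -8
i=2: S_2 = -13 + 5*2 = -3
i=3: S_3 = -13 + 5*3 = 2
i=4: S_4 = -13 + 5*4 = 7
The first 5 terms are: [-13, -8, -3, 2, 7]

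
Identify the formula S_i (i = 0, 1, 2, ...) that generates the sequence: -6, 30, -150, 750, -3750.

Check ratios: 30 / -6 = -5.0
Common ratio r = -5.
First term a = -6.
Formula: S_i = -6 * (-5)^i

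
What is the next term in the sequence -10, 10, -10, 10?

Ratios: 10 / -10 = -1.0
This is a geometric sequence with common ratio r = -1.
Next term = 10 * -1 = -10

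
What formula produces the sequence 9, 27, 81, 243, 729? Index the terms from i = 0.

Check ratios: 27 / 9 = 3.0
Common ratio r = 3.
First term a = 9.
Formula: S_i = 9 * 3^i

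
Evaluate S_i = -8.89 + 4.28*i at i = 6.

S_6 = -8.89 + 4.28*6 = -8.89 + 25.68 = 16.79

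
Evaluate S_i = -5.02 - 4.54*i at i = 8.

S_8 = -5.02 + -4.54*8 = -5.02 + -36.32 = -41.34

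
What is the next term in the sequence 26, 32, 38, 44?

Differences: 32 - 26 = 6
This is an arithmetic sequence with common difference d = 6.
Next term = 44 + 6 = 50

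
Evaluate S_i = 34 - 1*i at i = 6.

S_6 = 34 + -1*6 = 34 + -6 = 28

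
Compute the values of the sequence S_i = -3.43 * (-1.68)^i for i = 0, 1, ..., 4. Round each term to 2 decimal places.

This is a geometric sequence.
i=0: S_0 = -3.43 * (-1.68)^0 = -3.43
i=1: S_1 = -3.43 * (-1.68)^1 ≈ 5.76
i=2: S_2 = -3.43 * (-1.68)^2 ≈ -9.68
i=3: S_3 = -3.43 * (-1.68)^3 ≈ 16.26
i=4: S_4 = -3.43 * (-1.68)^4 ≈ -27.32
The first 5 terms are: [-3.43, 5.76, -9.68, 16.26, -27.32]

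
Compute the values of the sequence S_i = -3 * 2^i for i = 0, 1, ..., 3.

This is a geometric sequence.
i=0: S_0 = -3 * 2^0 = -3
i=1: S_1 = -3 * 2^1 = -6
i=2: S_2 = -3 * 2^2 = -12
i=3: S_3 = -3 * 2^3 = -24
The first 4 terms are: [-3, -6, -12, -24]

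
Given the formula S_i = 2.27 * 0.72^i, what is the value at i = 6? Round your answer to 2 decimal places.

S_6 = 2.27 * 0.72^6 ≈ 2.27 * 0.1393 ≈ 0.32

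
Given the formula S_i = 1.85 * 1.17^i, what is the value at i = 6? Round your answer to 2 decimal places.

S_6 = 1.85 * 1.17^6 ≈ 1.85 * 2.5652 ≈ 4.75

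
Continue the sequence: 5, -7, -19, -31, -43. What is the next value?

Differences: -7 - 5 = -12
This is an arithmetic sequence with common difference d = -12.
Next term = -43 + -12 = -55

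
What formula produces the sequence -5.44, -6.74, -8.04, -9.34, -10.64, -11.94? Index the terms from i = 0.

Check differences: -6.74 - -5.44 = -1.3
-8.04 - -6.74 = -1.3
Common difference d = -1.3.
First term a = -5.44.
Formula: S_i = -5.44 - 1.30*i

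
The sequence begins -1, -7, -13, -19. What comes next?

Differences: -7 - -1 = -6
This is an arithmetic sequence with common difference d = -6.
Next term = -19 + -6 = -25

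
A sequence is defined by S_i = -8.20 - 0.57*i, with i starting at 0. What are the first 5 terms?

This is an arithmetic sequence.
i=0: S_0 = -8.2 + -0.57*0 = -8.2
i=1: S_1 = -8.2 + -0.57*1 = -8.77
i=2: S_2 = -8.2 + -0.57*2 = -9.34
i=3: S_3 = -8.2 + -0.57*3 = -9.91
i=4: S_4 = -8.2 + -0.57*4 = -10.48
The first 5 terms are: [-8.2, -8.77, -9.34, -9.91, -10.48]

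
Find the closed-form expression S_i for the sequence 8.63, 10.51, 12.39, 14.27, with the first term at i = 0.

Check differences: 10.51 - 8.63 = 1.88
12.39 - 10.51 = 1.88
Common difference d = 1.88.
First term a = 8.63.
Formula: S_i = 8.63 + 1.88*i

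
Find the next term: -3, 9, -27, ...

Ratios: 9 / -3 = -3.0
This is a geometric sequence with common ratio r = -3.
Next term = -27 * -3 = 81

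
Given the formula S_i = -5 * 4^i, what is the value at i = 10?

S_10 = -5 * 4^10 = -5 * 1048576 = -5242880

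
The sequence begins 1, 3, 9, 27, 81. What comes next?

Ratios: 3 / 1 = 3.0
This is a geometric sequence with common ratio r = 3.
Next term = 81 * 3 = 243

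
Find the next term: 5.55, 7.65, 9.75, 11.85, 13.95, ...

Differences: 7.65 - 5.55 = 2.1
This is an arithmetic sequence with common difference d = 2.1.
Next term = 13.95 + 2.1 = 16.05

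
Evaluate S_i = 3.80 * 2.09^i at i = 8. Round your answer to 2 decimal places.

S_8 = 3.8 * 2.09^8 ≈ 3.8 * 364.0578 ≈ 1383.42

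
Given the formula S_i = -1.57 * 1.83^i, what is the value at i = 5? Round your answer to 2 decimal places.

S_5 = -1.57 * 1.83^5 ≈ -1.57 * 20.5237 ≈ -32.22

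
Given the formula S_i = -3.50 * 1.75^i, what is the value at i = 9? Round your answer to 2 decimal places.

S_9 = -3.5 * 1.75^9 ≈ -3.5 * 153.9368 ≈ -538.78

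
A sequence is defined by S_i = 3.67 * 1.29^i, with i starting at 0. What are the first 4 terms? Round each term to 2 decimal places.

This is a geometric sequence.
i=0: S_0 = 3.67 * 1.29^0 = 3.67
i=1: S_1 = 3.67 * 1.29^1 ≈ 4.73
i=2: S_2 = 3.67 * 1.29^2 ≈ 6.11
i=3: S_3 = 3.67 * 1.29^3 ≈ 7.88
The first 4 terms are: [3.67, 4.73, 6.11, 7.88]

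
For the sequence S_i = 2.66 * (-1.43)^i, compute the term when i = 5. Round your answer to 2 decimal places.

S_5 = 2.66 * (-1.43)^5 ≈ 2.66 * -5.9797 ≈ -15.91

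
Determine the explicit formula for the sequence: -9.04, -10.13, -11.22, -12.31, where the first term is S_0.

Check differences: -10.13 - -9.04 = -1.09
-11.22 - -10.13 = -1.09
Common difference d = -1.09.
First term a = -9.04.
Formula: S_i = -9.04 - 1.09*i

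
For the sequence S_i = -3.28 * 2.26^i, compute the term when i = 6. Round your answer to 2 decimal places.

S_6 = -3.28 * 2.26^6 ≈ -3.28 * 133.2449 ≈ -437.04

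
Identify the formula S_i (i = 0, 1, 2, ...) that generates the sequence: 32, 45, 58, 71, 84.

Check differences: 45 - 32 = 13
58 - 45 = 13
Common difference d = 13.
First term a = 32.
Formula: S_i = 32 + 13*i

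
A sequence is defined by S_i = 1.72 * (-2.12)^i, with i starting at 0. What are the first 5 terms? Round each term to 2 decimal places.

This is a geometric sequence.
i=0: S_0 = 1.72 * (-2.12)^0 = 1.72
i=1: S_1 = 1.72 * (-2.12)^1 ≈ -3.65
i=2: S_2 = 1.72 * (-2.12)^2 ≈ 7.73
i=3: S_3 = 1.72 * (-2.12)^3 ≈ -16.39
i=4: S_4 = 1.72 * (-2.12)^4 ≈ 34.74
The first 5 terms are: [1.72, -3.65, 7.73, -16.39, 34.74]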